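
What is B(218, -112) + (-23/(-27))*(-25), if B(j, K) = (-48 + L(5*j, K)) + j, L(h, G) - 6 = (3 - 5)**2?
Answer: 4285/27 ≈ 158.70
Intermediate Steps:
L(h, G) = 10 (L(h, G) = 6 + (3 - 5)**2 = 6 + (-2)**2 = 6 + 4 = 10)
B(j, K) = -38 + j (B(j, K) = (-48 + 10) + j = -38 + j)
B(218, -112) + (-23/(-27))*(-25) = (-38 + 218) + (-23/(-27))*(-25) = 180 - 1/27*(-23)*(-25) = 180 + (23/27)*(-25) = 180 - 575/27 = 4285/27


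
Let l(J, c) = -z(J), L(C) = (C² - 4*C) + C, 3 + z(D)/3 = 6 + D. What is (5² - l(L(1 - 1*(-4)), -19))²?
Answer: 4096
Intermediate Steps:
z(D) = 9 + 3*D (z(D) = -9 + 3*(6 + D) = -9 + (18 + 3*D) = 9 + 3*D)
L(C) = C² - 3*C
l(J, c) = -9 - 3*J (l(J, c) = -(9 + 3*J) = -9 - 3*J)
(5² - l(L(1 - 1*(-4)), -19))² = (5² - (-9 - 3*(1 - 1*(-4))*(-3 + (1 - 1*(-4)))))² = (25 - (-9 - 3*(1 + 4)*(-3 + (1 + 4))))² = (25 - (-9 - 15*(-3 + 5)))² = (25 - (-9 - 15*2))² = (25 - (-9 - 3*10))² = (25 - (-9 - 30))² = (25 - 1*(-39))² = (25 + 39)² = 64² = 4096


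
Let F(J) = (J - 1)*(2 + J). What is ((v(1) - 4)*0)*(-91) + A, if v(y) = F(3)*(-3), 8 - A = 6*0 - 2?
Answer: 10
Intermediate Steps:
A = 10 (A = 8 - (6*0 - 2) = 8 - (0 - 2) = 8 - 1*(-2) = 8 + 2 = 10)
F(J) = (-1 + J)*(2 + J)
v(y) = -30 (v(y) = (-2 + 3 + 3**2)*(-3) = (-2 + 3 + 9)*(-3) = 10*(-3) = -30)
((v(1) - 4)*0)*(-91) + A = ((-30 - 4)*0)*(-91) + 10 = -34*0*(-91) + 10 = 0*(-91) + 10 = 0 + 10 = 10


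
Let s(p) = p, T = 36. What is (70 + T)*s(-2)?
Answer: -212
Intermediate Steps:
(70 + T)*s(-2) = (70 + 36)*(-2) = 106*(-2) = -212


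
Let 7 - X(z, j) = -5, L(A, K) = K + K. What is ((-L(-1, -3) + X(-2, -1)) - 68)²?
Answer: 2500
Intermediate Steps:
L(A, K) = 2*K
X(z, j) = 12 (X(z, j) = 7 - 1*(-5) = 7 + 5 = 12)
((-L(-1, -3) + X(-2, -1)) - 68)² = ((-2*(-3) + 12) - 68)² = ((-1*(-6) + 12) - 68)² = ((6 + 12) - 68)² = (18 - 68)² = (-50)² = 2500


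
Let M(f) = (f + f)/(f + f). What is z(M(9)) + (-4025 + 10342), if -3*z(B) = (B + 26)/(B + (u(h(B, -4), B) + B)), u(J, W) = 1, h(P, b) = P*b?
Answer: 6314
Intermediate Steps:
M(f) = 1 (M(f) = (2*f)/((2*f)) = (2*f)*(1/(2*f)) = 1)
z(B) = -(26 + B)/(3*(1 + 2*B)) (z(B) = -(B + 26)/(3*(B + (1 + B))) = -(26 + B)/(3*(1 + 2*B)))
z(M(9)) + (-4025 + 10342) = (-26 - 1*1)/(3*(1 + 2*1)) + (-4025 + 10342) = (-26 - 1)/(3*(1 + 2)) + 6317 = (⅓)*(-27)/3 + 6317 = (⅓)*(⅓)*(-27) + 6317 = -3 + 6317 = 6314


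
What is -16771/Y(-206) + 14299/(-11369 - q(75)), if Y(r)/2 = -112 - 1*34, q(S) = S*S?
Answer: 140415533/2481124 ≈ 56.594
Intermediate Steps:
q(S) = S**2
Y(r) = -292 (Y(r) = 2*(-112 - 1*34) = 2*(-112 - 34) = 2*(-146) = -292)
-16771/Y(-206) + 14299/(-11369 - q(75)) = -16771/(-292) + 14299/(-11369 - 1*75**2) = -16771*(-1/292) + 14299/(-11369 - 1*5625) = 16771/292 + 14299/(-11369 - 5625) = 16771/292 + 14299/(-16994) = 16771/292 + 14299*(-1/16994) = 16771/292 - 14299/16994 = 140415533/2481124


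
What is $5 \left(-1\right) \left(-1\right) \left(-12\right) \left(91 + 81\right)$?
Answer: $-10320$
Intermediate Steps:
$5 \left(-1\right) \left(-1\right) \left(-12\right) \left(91 + 81\right) = \left(-5\right) \left(-1\right) \left(-12\right) 172 = 5 \left(-12\right) 172 = \left(-60\right) 172 = -10320$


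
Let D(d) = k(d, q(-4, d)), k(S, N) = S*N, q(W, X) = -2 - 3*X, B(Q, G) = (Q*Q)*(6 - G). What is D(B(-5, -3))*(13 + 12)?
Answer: -3808125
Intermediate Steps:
B(Q, G) = Q²*(6 - G)
k(S, N) = N*S
D(d) = d*(-2 - 3*d) (D(d) = (-2 - 3*d)*d = d*(-2 - 3*d))
D(B(-5, -3))*(13 + 12) = (-(-5)²*(6 - 1*(-3))*(2 + 3*((-5)²*(6 - 1*(-3)))))*(13 + 12) = -25*(6 + 3)*(2 + 3*(25*(6 + 3)))*25 = -25*9*(2 + 3*(25*9))*25 = -1*225*(2 + 3*225)*25 = -1*225*(2 + 675)*25 = -1*225*677*25 = -152325*25 = -3808125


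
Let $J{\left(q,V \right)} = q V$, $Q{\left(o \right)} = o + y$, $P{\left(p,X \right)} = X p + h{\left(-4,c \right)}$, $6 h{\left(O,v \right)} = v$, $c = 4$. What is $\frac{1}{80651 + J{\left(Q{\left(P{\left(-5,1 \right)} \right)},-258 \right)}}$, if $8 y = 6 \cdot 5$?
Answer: $\frac{2}{161603} \approx 1.2376 \cdot 10^{-5}$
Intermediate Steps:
$y = \frac{15}{4}$ ($y = \frac{6 \cdot 5}{8} = \frac{1}{8} \cdot 30 = \frac{15}{4} \approx 3.75$)
$h{\left(O,v \right)} = \frac{v}{6}$
$P{\left(p,X \right)} = \frac{2}{3} + X p$ ($P{\left(p,X \right)} = X p + \frac{1}{6} \cdot 4 = X p + \frac{2}{3} = \frac{2}{3} + X p$)
$Q{\left(o \right)} = \frac{15}{4} + o$ ($Q{\left(o \right)} = o + \frac{15}{4} = \frac{15}{4} + o$)
$J{\left(q,V \right)} = V q$
$\frac{1}{80651 + J{\left(Q{\left(P{\left(-5,1 \right)} \right)},-258 \right)}} = \frac{1}{80651 - 258 \left(\frac{15}{4} + \left(\frac{2}{3} + 1 \left(-5\right)\right)\right)} = \frac{1}{80651 - 258 \left(\frac{15}{4} + \left(\frac{2}{3} - 5\right)\right)} = \frac{1}{80651 - 258 \left(\frac{15}{4} - \frac{13}{3}\right)} = \frac{1}{80651 - - \frac{301}{2}} = \frac{1}{80651 + \frac{301}{2}} = \frac{1}{\frac{161603}{2}} = \frac{2}{161603}$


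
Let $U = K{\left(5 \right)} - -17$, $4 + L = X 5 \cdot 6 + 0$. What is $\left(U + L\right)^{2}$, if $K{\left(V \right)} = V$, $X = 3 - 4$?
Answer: $144$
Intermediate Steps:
$X = -1$ ($X = 3 - 4 = -1$)
$L = -34$ ($L = -4 + \left(- 5 \cdot 6 + 0\right) = -4 + \left(\left(-1\right) 30 + 0\right) = -4 + \left(-30 + 0\right) = -4 - 30 = -34$)
$U = 22$ ($U = 5 - -17 = 5 + 17 = 22$)
$\left(U + L\right)^{2} = \left(22 - 34\right)^{2} = \left(-12\right)^{2} = 144$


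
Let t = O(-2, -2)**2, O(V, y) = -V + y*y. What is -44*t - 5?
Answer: -1589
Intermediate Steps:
O(V, y) = y**2 - V (O(V, y) = -V + y**2 = y**2 - V)
t = 36 (t = ((-2)**2 - 1*(-2))**2 = (4 + 2)**2 = 6**2 = 36)
-44*t - 5 = -44*36 - 5 = -1584 - 5 = -1589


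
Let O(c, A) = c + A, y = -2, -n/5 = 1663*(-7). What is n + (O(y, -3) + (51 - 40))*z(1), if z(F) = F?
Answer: 58211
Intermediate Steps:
n = 58205 (n = -8315*(-7) = -5*(-11641) = 58205)
O(c, A) = A + c
n + (O(y, -3) + (51 - 40))*z(1) = 58205 + ((-3 - 2) + (51 - 40))*1 = 58205 + (-5 + 11)*1 = 58205 + 6*1 = 58205 + 6 = 58211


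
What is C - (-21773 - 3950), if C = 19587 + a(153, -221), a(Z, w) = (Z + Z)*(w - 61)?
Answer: -40982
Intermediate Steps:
a(Z, w) = 2*Z*(-61 + w) (a(Z, w) = (2*Z)*(-61 + w) = 2*Z*(-61 + w))
C = -66705 (C = 19587 + 2*153*(-61 - 221) = 19587 + 2*153*(-282) = 19587 - 86292 = -66705)
C - (-21773 - 3950) = -66705 - (-21773 - 3950) = -66705 - 1*(-25723) = -66705 + 25723 = -40982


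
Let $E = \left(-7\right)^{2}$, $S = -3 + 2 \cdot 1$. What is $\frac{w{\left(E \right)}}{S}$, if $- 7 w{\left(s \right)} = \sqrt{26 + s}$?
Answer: $\frac{5 \sqrt{3}}{7} \approx 1.2372$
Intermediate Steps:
$S = -1$ ($S = -3 + 2 = -1$)
$E = 49$
$w{\left(s \right)} = - \frac{\sqrt{26 + s}}{7}$
$\frac{w{\left(E \right)}}{S} = \frac{\left(- \frac{1}{7}\right) \sqrt{26 + 49}}{-1} = - \frac{\left(-1\right) \sqrt{75}}{7} = - \frac{\left(-1\right) 5 \sqrt{3}}{7} = - \frac{\left(-5\right) \sqrt{3}}{7} = \frac{5 \sqrt{3}}{7}$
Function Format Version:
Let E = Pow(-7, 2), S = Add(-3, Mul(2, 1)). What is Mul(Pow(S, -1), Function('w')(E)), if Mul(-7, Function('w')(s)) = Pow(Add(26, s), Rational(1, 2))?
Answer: Mul(Rational(5, 7), Pow(3, Rational(1, 2))) ≈ 1.2372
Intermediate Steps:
S = -1 (S = Add(-3, 2) = -1)
E = 49
Function('w')(s) = Mul(Rational(-1, 7), Pow(Add(26, s), Rational(1, 2)))
Mul(Pow(S, -1), Function('w')(E)) = Mul(Pow(-1, -1), Mul(Rational(-1, 7), Pow(Add(26, 49), Rational(1, 2)))) = Mul(-1, Mul(Rational(-1, 7), Pow(75, Rational(1, 2)))) = Mul(-1, Mul(Rational(-1, 7), Mul(5, Pow(3, Rational(1, 2))))) = Mul(-1, Mul(Rational(-5, 7), Pow(3, Rational(1, 2)))) = Mul(Rational(5, 7), Pow(3, Rational(1, 2)))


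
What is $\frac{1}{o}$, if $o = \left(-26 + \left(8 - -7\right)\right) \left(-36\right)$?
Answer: $\frac{1}{396} \approx 0.0025253$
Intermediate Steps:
$o = 396$ ($o = \left(-26 + \left(8 + 7\right)\right) \left(-36\right) = \left(-26 + 15\right) \left(-36\right) = \left(-11\right) \left(-36\right) = 396$)
$\frac{1}{o} = \frac{1}{396}$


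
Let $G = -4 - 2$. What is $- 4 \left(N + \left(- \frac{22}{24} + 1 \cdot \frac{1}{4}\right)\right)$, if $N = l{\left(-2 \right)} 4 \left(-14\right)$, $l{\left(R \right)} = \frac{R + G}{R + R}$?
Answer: $\frac{1352}{3} \approx 450.67$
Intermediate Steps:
$G = -6$
$l{\left(R \right)} = \frac{-6 + R}{2 R}$ ($l{\left(R \right)} = \frac{R - 6}{R + R} = \frac{-6 + R}{2 R}$)
$N = -112$ ($N = \frac{-6 - 2}{2 \left(-2\right)} 4 \left(-14\right) = \frac{1}{2} \left(- \frac{1}{2}\right) \left(-8\right) 4 \left(-14\right) = 2 \cdot 4 \left(-14\right) = 8 \left(-14\right) = -112$)
$- 4 \left(N + \left(- \frac{22}{24} + 1 \cdot \frac{1}{4}\right)\right) = - 4 \left(-112 + \left(- \frac{22}{24} + 1 \cdot \frac{1}{4}\right)\right) = - 4 \left(-112 + \left(\left(-22\right) \frac{1}{24} + 1 \cdot \frac{1}{4}\right)\right) = - 4 \left(-112 + \left(- \frac{11}{12} + \frac{1}{4}\right)\right) = - 4 \left(-112 - \frac{2}{3}\right) = \left(-4\right) \left(- \frac{338}{3}\right) = \frac{1352}{3}$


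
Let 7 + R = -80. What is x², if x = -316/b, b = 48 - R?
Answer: 99856/18225 ≈ 5.4791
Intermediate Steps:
R = -87 (R = -7 - 80 = -87)
b = 135 (b = 48 - 1*(-87) = 48 + 87 = 135)
x = -316/135 ≈ -2.3407
x² = (-316/135)² = 99856/18225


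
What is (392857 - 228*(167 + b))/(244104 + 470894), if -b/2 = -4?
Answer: 352957/714998 ≈ 0.49365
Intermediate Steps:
b = 8 (b = -2*(-4) = 8)
(392857 - 228*(167 + b))/(244104 + 470894) = (392857 - 228*(167 + 8))/(244104 + 470894) = (392857 - 228*175)/714998 = (392857 - 39900)*(1/714998) = 352957*(1/714998) = 352957/714998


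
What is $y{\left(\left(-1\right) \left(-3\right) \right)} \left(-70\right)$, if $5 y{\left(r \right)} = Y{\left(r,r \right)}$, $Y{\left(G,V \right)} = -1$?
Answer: $14$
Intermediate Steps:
$y{\left(r \right)} = - \frac{1}{5}$ ($y{\left(r \right)} = \frac{1}{5} \left(-1\right) = - \frac{1}{5}$)
$y{\left(\left(-1\right) \left(-3\right) \right)} \left(-70\right) = \left(- \frac{1}{5}\right) \left(-70\right) = 14$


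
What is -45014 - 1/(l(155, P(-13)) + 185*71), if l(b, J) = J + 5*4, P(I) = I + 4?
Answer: -591754045/13146 ≈ -45014.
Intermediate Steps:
P(I) = 4 + I
l(b, J) = 20 + J (l(b, J) = J + 20 = 20 + J)
-45014 - 1/(l(155, P(-13)) + 185*71) = -45014 - 1/((20 + (4 - 13)) + 185*71) = -45014 - 1/((20 - 9) + 13135) = -45014 - 1/(11 + 13135) = -45014 - 1/13146 = -591754045/13146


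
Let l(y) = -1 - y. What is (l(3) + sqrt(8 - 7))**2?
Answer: 9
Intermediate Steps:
(l(3) + sqrt(8 - 7))**2 = ((-1 - 1*3) + sqrt(8 - 7))**2 = ((-1 - 3) + sqrt(1))**2 = (-4 + 1)**2 = (-3)**2 = 9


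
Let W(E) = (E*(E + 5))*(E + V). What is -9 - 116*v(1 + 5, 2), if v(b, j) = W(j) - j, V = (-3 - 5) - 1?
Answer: 11591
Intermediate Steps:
V = -9 (V = -8 - 1 = -9)
W(E) = E*(-9 + E)*(5 + E) (W(E) = (E*(E + 5))*(E - 9) = (E*(5 + E))*(-9 + E) = E*(-9 + E)*(5 + E))
v(b, j) = -j + j*(-45 + j² - 4*j) (v(b, j) = j*(-45 + j² - 4*j) - j = -j + j*(-45 + j² - 4*j))
-9 - 116*v(1 + 5, 2) = -9 - 232*(-46 + 2² - 4*2) = -9 - 232*(-46 + 4 - 8) = -9 - 232*(-50) = -9 - 116*(-100) = -9 + 11600 = 11591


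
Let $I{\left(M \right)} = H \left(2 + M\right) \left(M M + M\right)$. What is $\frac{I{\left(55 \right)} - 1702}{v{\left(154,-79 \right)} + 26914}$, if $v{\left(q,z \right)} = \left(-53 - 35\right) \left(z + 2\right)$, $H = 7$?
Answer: $\frac{613609}{16845} \approx 36.427$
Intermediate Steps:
$v{\left(q,z \right)} = -176 - 88 z$ ($v{\left(q,z \right)} = - 88 \left(2 + z\right) = -176 - 88 z$)
$I{\left(M \right)} = \left(14 + 7 M\right) \left(M + M^{2}\right)$ ($I{\left(M \right)} = 7 \left(2 + M\right) \left(M M + M\right) = \left(14 + 7 M\right) \left(M^{2} + M\right) = \left(14 + 7 M\right) \left(M + M^{2}\right)$)
$\frac{I{\left(55 \right)} - 1702}{v{\left(154,-79 \right)} + 26914} = \frac{7 \cdot 55 \left(2 + 55^{2} + 3 \cdot 55\right) - 1702}{\left(-176 - -6952\right) + 26914} = \frac{7 \cdot 55 \left(2 + 3025 + 165\right) - 1702}{\left(-176 + 6952\right) + 26914} = \frac{7 \cdot 55 \cdot 3192 - 1702}{6776 + 26914} = \frac{1228920 - 1702}{33690} = 1227218 \cdot \frac{1}{33690} = \frac{613609}{16845}$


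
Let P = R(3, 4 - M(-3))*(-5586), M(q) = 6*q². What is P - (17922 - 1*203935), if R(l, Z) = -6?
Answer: 219529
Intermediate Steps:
P = 33516 (P = -6*(-5586) = 33516)
P - (17922 - 1*203935) = 33516 - (17922 - 1*203935) = 33516 - (17922 - 203935) = 33516 - 1*(-186013) = 33516 + 186013 = 219529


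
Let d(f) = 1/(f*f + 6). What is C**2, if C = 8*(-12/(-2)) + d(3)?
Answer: 519841/225 ≈ 2310.4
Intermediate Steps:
d(f) = 1/(6 + f**2) (d(f) = 1/(f**2 + 6) = 1/(6 + f**2))
C = 721/15 (C = 8*(-12/(-2)) + 1/(6 + 3**2) = 8*(-12*(-1/2)) + 1/(6 + 9) = 8*6 + 1/15 = 48 + 1/15 = 721/15 ≈ 48.067)
C**2 = (721/15)**2 = 519841/225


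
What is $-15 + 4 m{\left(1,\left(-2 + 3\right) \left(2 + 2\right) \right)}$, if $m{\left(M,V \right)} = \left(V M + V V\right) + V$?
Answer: $81$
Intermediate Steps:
$m{\left(M,V \right)} = V + V^{2} + M V$ ($m{\left(M,V \right)} = \left(M V + V^{2}\right) + V = \left(V^{2} + M V\right) + V = V + V^{2} + M V$)
$-15 + 4 m{\left(1,\left(-2 + 3\right) \left(2 + 2\right) \right)} = -15 + 4 \left(-2 + 3\right) \left(2 + 2\right) \left(1 + 1 + \left(-2 + 3\right) \left(2 + 2\right)\right) = -15 + 4 \cdot 1 \cdot 4 \left(1 + 1 + 1 \cdot 4\right) = -15 + 4 \cdot 4 \left(1 + 1 + 4\right) = -15 + 4 \cdot 4 \cdot 6 = -15 + 4 \cdot 24 = -15 + 96 = 81$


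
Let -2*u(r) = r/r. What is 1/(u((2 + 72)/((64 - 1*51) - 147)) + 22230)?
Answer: 2/44459 ≈ 4.4985e-5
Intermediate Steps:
u(r) = -½ (u(r) = -r/(2*r) = -½*1 = -½)
1/(u((2 + 72)/((64 - 1*51) - 147)) + 22230) = 1/(-½ + 22230) = 1/(44459/2) = 2/44459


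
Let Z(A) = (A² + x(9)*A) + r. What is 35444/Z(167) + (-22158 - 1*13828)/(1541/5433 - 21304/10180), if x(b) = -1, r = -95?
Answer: 13747470759125642/691070425251 ≈ 19893.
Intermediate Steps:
Z(A) = -95 + A² - A (Z(A) = (A² - A) - 95 = -95 + A² - A)
35444/Z(167) + (-22158 - 1*13828)/(1541/5433 - 21304/10180) = 35444/(-95 + 167² - 1*167) + (-22158 - 1*13828)/(1541/5433 - 21304/10180) = 35444/(-95 + 27889 - 167) + (-22158 - 13828)/(1541*(1/5433) - 21304*1/10180) = 35444/27627 - 35986/(1541/5433 - 5326/2545) = 35444*(1/27627) - 35986/(-25014313/13826985) = 35444/27627 - 35986*(-13826985/25014313) = 35444/27627 + 497577882210/25014313 = 13747470759125642/691070425251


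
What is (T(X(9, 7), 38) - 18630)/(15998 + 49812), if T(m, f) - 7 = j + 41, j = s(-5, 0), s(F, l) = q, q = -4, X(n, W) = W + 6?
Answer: -9293/32905 ≈ -0.28242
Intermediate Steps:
X(n, W) = 6 + W
s(F, l) = -4
j = -4
T(m, f) = 44 (T(m, f) = 7 + (-4 + 41) = 7 + 37 = 44)
(T(X(9, 7), 38) - 18630)/(15998 + 49812) = (44 - 18630)/(15998 + 49812) = -18586/65810 = -18586*1/65810 = -9293/32905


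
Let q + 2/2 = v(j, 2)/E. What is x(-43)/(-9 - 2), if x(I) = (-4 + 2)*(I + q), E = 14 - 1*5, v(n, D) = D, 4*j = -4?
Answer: -788/99 ≈ -7.9596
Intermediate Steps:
j = -1 (j = (¼)*(-4) = -1)
E = 9 (E = 14 - 5 = 9)
q = -7/9 (q = -1 + 2/9 = -7/9 ≈ -0.77778)
x(I) = 14/9 - 2*I (x(I) = (-4 + 2)*(I - 7/9) = -2*(-7/9 + I) = 14/9 - 2*I)
x(-43)/(-9 - 2) = (14/9 - 2*(-43))/(-9 - 2) = (14/9 + 86)/(-11) = -1/11*788/9 = -788/99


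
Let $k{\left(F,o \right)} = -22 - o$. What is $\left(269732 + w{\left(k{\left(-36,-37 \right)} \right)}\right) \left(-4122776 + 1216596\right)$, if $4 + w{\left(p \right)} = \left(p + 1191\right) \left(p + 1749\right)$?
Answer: $-6966438952160$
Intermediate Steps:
$w{\left(p \right)} = -4 + \left(1191 + p\right) \left(1749 + p\right)$ ($w{\left(p \right)} = -4 + \left(p + 1191\right) \left(p + 1749\right) = -4 + \left(1191 + p\right) \left(1749 + p\right)$)
$\left(269732 + w{\left(k{\left(-36,-37 \right)} \right)}\right) \left(-4122776 + 1216596\right) = \left(269732 + \left(2083055 + \left(-22 - -37\right)^{2} + 2940 \left(-22 - -37\right)\right)\right) \left(-4122776 + 1216596\right) = \left(269732 + \left(2083055 + \left(-22 + 37\right)^{2} + 2940 \left(-22 + 37\right)\right)\right) \left(-2906180\right) = \left(269732 + \left(2083055 + 15^{2} + 2940 \cdot 15\right)\right) \left(-2906180\right) = \left(269732 + \left(2083055 + 225 + 44100\right)\right) \left(-2906180\right) = \left(269732 + 2127380\right) \left(-2906180\right) = 2397112 \left(-2906180\right) = -6966438952160$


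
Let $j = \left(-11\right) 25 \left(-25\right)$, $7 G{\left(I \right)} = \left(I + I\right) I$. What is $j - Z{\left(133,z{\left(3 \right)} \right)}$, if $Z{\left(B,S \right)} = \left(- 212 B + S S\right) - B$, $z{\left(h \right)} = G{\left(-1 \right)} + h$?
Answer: $\frac{1724467}{49} \approx 35193.0$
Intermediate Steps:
$G{\left(I \right)} = \frac{2 I^{2}}{7}$ ($G{\left(I \right)} = \frac{\left(I + I\right) I}{7} = \frac{2 I I}{7} = \frac{2 I^{2}}{7}$)
$j = 6875$ ($j = \left(-275\right) \left(-25\right) = 6875$)
$z{\left(h \right)} = \frac{2}{7} + h$ ($z{\left(h \right)} = \frac{2 \left(-1\right)^{2}}{7} + h = \frac{2}{7} \cdot 1 + h = \frac{2}{7} + h$)
$Z{\left(B,S \right)} = S^{2} - 213 B$ ($Z{\left(B,S \right)} = \left(- 212 B + S^{2}\right) - B = \left(S^{2} - 212 B\right) - B = S^{2} - 213 B$)
$j - Z{\left(133,z{\left(3 \right)} \right)} = 6875 - \left(\left(\frac{2}{7} + 3\right)^{2} - 28329\right) = 6875 - \left(\left(\frac{23}{7}\right)^{2} - 28329\right) = 6875 - \left(\frac{529}{49} - 28329\right) = 6875 - - \frac{1387592}{49} = 6875 + \frac{1387592}{49} = \frac{1724467}{49}$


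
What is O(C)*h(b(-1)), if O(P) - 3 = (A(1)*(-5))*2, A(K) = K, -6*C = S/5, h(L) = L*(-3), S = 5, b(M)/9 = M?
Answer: -189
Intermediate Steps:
b(M) = 9*M
h(L) = -3*L
C = -⅙ (C = -5/(6*5) = -⅙*1 = -⅙ ≈ -0.16667)
O(P) = -7 (O(P) = 3 + (1*(-5))*2 = 3 - 5*2 = 3 - 10 = -7)
O(C)*h(b(-1)) = -(-21)*9*(-1) = -(-21)*(-9) = -7*27 = -189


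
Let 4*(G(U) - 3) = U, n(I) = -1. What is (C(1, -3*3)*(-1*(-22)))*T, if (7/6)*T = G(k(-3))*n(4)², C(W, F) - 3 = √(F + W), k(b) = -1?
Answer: 1089/7 + 726*I*√2/7 ≈ 155.57 + 146.67*I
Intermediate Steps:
G(U) = 3 + U/4
C(W, F) = 3 + √(F + W)
T = 33/14 (T = 6*((3 + (¼)*(-1))*(-1)²)/7 = 6*((3 - ¼)*1)/7 = 6*((11/4)*1)/7 = (6/7)*(11/4) = 33/14 ≈ 2.3571)
(C(1, -3*3)*(-1*(-22)))*T = ((3 + √(-3*3 + 1))*(-1*(-22)))*(33/14) = ((3 + √(-9 + 1))*22)*(33/14) = ((3 + √(-8))*22)*(33/14) = ((3 + 2*I*√2)*22)*(33/14) = (66 + 44*I*√2)*(33/14) = 1089/7 + 726*I*√2/7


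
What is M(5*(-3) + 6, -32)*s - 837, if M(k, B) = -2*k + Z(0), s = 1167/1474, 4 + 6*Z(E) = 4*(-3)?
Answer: -607922/737 ≈ -824.86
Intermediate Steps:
Z(E) = -8/3 (Z(E) = -⅔ + (4*(-3))/6 = -⅔ + (⅙)*(-12) = -⅔ - 2 = -8/3)
s = 1167/1474 (s = 1167*(1/1474) = 1167/1474 ≈ 0.79172)
M(k, B) = -8/3 - 2*k (M(k, B) = -2*k - 8/3 = -8/3 - 2*k)
M(5*(-3) + 6, -32)*s - 837 = (-8/3 - 2*(5*(-3) + 6))*(1167/1474) - 837 = (-8/3 - 2*(-15 + 6))*(1167/1474) - 837 = (-8/3 - 2*(-9))*(1167/1474) - 837 = (-8/3 + 18)*(1167/1474) - 837 = (46/3)*(1167/1474) - 837 = 8947/737 - 837 = -607922/737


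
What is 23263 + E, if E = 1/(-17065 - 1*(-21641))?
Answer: 106451489/4576 ≈ 23263.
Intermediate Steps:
E = 1/4576 (E = 1/(-17065 + 21641) = 1/4576 ≈ 0.00021853)
23263 + E = 23263 + 1/4576 = 106451489/4576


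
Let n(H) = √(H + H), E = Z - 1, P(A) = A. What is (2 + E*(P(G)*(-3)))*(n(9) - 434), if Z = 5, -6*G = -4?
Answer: 2604 - 18*√2 ≈ 2578.5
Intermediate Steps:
G = ⅔ (G = -⅙*(-4) = ⅔ ≈ 0.66667)
E = 4 (E = 5 - 1 = 4)
n(H) = √2*√H (n(H) = √(2*H) = √2*√H)
(2 + E*(P(G)*(-3)))*(n(9) - 434) = (2 + 4*((⅔)*(-3)))*(√2*√9 - 434) = (2 + 4*(-2))*(√2*3 - 434) = (2 - 8)*(3*√2 - 434) = -6*(-434 + 3*√2) = 2604 - 18*√2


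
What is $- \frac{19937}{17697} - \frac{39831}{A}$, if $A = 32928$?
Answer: $- \frac{453791581}{194242272} \approx -2.3362$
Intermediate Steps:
$- \frac{19937}{17697} - \frac{39831}{A} = - \frac{19937}{17697} - \frac{39831}{32928} = \left(-19937\right) \frac{1}{17697} - \frac{13277}{10976} = - \frac{19937}{17697} - \frac{13277}{10976} = - \frac{453791581}{194242272}$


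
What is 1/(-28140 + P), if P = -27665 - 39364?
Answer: -1/95169 ≈ -1.0508e-5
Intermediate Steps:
P = -67029
1/(-28140 + P) = 1/(-28140 - 67029) = 1/(-95169) = -1/95169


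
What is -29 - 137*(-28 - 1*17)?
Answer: 6136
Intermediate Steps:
-29 - 137*(-28 - 1*17) = -29 - 137*(-28 - 17) = -29 - 137*(-45) = -29 + 6165 = 6136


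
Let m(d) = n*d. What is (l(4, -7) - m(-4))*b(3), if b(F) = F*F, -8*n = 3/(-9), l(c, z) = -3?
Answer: -51/2 ≈ -25.500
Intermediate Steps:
n = 1/24 (n = -3/(8*(-9)) = -3*(-1)/(8*9) = -⅛*(-⅓) = 1/24 ≈ 0.041667)
m(d) = d/24
b(F) = F²
(l(4, -7) - m(-4))*b(3) = (-3 - (-4)/24)*3² = (-3 - 1*(-⅙))*9 = (-3 + ⅙)*9 = -17/6*9 = -51/2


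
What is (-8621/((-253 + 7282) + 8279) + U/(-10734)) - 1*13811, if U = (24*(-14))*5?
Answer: -378239348461/27386012 ≈ -13811.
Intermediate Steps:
U = -1680 (U = -336*5 = -1680)
(-8621/((-253 + 7282) + 8279) + U/(-10734)) - 1*13811 = (-8621/((-253 + 7282) + 8279) - 1680/(-10734)) - 1*13811 = (-8621/(7029 + 8279) - 1680*(-1/10734)) - 13811 = (-8621/15308 + 280/1789) - 13811 = -11136729/27386012 - 13811 = -378239348461/27386012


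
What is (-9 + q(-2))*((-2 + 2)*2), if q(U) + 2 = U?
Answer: 0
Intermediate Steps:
q(U) = -2 + U
(-9 + q(-2))*((-2 + 2)*2) = (-9 + (-2 - 2))*((-2 + 2)*2) = (-9 - 4)*(0*2) = -13*0 = 0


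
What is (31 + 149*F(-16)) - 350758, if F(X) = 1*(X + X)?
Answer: -355495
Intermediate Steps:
F(X) = 2*X (F(X) = 1*(2*X) = 2*X)
(31 + 149*F(-16)) - 350758 = (31 + 149*(2*(-16))) - 350758 = (31 + 149*(-32)) - 350758 = (31 - 4768) - 350758 = -4737 - 350758 = -355495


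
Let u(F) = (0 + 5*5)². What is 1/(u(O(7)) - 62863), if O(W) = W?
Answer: -1/62238 ≈ -1.6067e-5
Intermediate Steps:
u(F) = 625 (u(F) = (0 + 25)² = 25² = 625)
1/(u(O(7)) - 62863) = 1/(625 - 62863) = 1/(-62238) = -1/62238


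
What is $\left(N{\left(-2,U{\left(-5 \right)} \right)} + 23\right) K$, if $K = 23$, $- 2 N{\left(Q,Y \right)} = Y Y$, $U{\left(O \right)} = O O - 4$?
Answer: $- \frac{9085}{2} \approx -4542.5$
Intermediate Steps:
$U{\left(O \right)} = -4 + O^{2}$ ($U{\left(O \right)} = O^{2} - 4 = -4 + O^{2}$)
$N{\left(Q,Y \right)} = - \frac{Y^{2}}{2}$ ($N{\left(Q,Y \right)} = - \frac{Y Y}{2} = - \frac{Y^{2}}{2}$)
$\left(N{\left(-2,U{\left(-5 \right)} \right)} + 23\right) K = \left(- \frac{\left(-4 + \left(-5\right)^{2}\right)^{2}}{2} + 23\right) 23 = \left(- \frac{\left(-4 + 25\right)^{2}}{2} + 23\right) 23 = \left(- \frac{21^{2}}{2} + 23\right) 23 = \left(\left(- \frac{1}{2}\right) 441 + 23\right) 23 = \left(- \frac{441}{2} + 23\right) 23 = \left(- \frac{395}{2}\right) 23 = - \frac{9085}{2}$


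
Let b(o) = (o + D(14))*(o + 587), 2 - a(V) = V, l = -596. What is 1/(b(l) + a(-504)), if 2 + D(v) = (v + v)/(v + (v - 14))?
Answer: 1/5870 ≈ 0.00017036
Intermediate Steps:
a(V) = 2 - V
D(v) = -2 + 2*v/(-14 + 2*v) (D(v) = -2 + (v + v)/(v + (v - 14)) = -2 + (2*v)/(v + (-14 + v)) = -2 + (2*v)/(-14 + 2*v) = -2 + 2*v/(-14 + 2*v))
b(o) = o*(587 + o) (b(o) = (o + (14 - 1*14)/(-7 + 14))*(o + 587) = (o + (14 - 14)/7)*(587 + o) = (o + (⅐)*0)*(587 + o) = (o + 0)*(587 + o) = o*(587 + o))
1/(b(l) + a(-504)) = 1/(-596*(587 - 596) + (2 - 1*(-504))) = 1/(-596*(-9) + (2 + 504)) = 1/(5364 + 506) = 1/5870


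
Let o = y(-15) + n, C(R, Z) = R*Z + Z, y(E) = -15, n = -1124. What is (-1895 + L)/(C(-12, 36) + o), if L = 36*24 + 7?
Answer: 1024/1535 ≈ 0.66710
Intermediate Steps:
L = 871 (L = 864 + 7 = 871)
C(R, Z) = Z + R*Z
o = -1139 (o = -15 - 1124 = -1139)
(-1895 + L)/(C(-12, 36) + o) = (-1895 + 871)/(36*(1 - 12) - 1139) = -1024/(36*(-11) - 1139) = -1024/(-396 - 1139) = -1024/(-1535) = -1024*(-1/1535) = 1024/1535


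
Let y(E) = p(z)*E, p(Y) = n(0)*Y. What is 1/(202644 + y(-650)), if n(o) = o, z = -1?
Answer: 1/202644 ≈ 4.9348e-6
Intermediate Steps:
p(Y) = 0 (p(Y) = 0*Y = 0)
y(E) = 0 (y(E) = 0*E = 0)
1/(202644 + y(-650)) = 1/(202644 + 0) = 1/202644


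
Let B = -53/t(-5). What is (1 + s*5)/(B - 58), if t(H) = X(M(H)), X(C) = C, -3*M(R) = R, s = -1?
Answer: 20/449 ≈ 0.044543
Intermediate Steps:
M(R) = -R/3
t(H) = -H/3
B = -159/5 (B = -53/((-⅓*(-5))) = -53/5/3 = -53*⅗ = -159/5 ≈ -31.800)
(1 + s*5)/(B - 58) = (1 - 1*5)/(-159/5 - 58) = (1 - 5)/(-449/5) = -4*(-5/449) = 20/449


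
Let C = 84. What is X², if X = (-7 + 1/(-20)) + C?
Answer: 2368521/400 ≈ 5921.3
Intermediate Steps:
X = 1539/20 (X = (-7 + 1/(-20)) + 84 = (-7 - 1/20) + 84 = -141/20 + 84 = 1539/20 ≈ 76.950)
X² = (1539/20)² = 2368521/400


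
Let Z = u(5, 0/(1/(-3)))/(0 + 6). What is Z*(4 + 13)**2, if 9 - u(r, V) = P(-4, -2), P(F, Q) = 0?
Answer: 867/2 ≈ 433.50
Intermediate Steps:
u(r, V) = 9 (u(r, V) = 9 - 1*0 = 9 + 0 = 9)
Z = 3/2 (Z = 9/(0 + 6) = 9/6 = 9*(1/6) = 3/2 ≈ 1.5000)
Z*(4 + 13)**2 = 3*(4 + 13)**2/2 = (3/2)*17**2 = (3/2)*289 = 867/2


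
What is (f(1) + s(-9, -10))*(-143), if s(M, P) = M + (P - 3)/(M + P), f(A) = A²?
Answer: 19877/19 ≈ 1046.2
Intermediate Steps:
s(M, P) = M + (-3 + P)/(M + P)
(f(1) + s(-9, -10))*(-143) = (1² + (-3 - 10 + (-9)² - 9*(-10))/(-9 - 10))*(-143) = (1 + (-3 - 10 + 81 + 90)/(-19))*(-143) = (1 - 1/19*158)*(-143) = (1 - 158/19)*(-143) = -139/19*(-143) = 19877/19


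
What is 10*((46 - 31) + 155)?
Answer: 1700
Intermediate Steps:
10*((46 - 31) + 155) = 10*(15 + 155) = 10*170 = 1700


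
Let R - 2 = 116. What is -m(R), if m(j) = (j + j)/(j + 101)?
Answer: -236/219 ≈ -1.0776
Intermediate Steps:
R = 118 (R = 2 + 116 = 118)
m(j) = 2*j/(101 + j) (m(j) = (2*j)/(101 + j) = 2*j/(101 + j))
-m(R) = -2*118/(101 + 118) = -2*118/219 = -1*236/219 = -236/219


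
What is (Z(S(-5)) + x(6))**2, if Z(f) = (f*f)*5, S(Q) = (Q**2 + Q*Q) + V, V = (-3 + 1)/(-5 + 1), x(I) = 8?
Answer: 2604775369/16 ≈ 1.6280e+8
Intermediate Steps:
V = 1/2 (V = -2/(-4) = -2*(-1/4) = 1/2 ≈ 0.50000)
S(Q) = 1/2 + 2*Q**2 (S(Q) = (Q**2 + Q*Q) + 1/2 = (Q**2 + Q**2) + 1/2 = 2*Q**2 + 1/2 = 1/2 + 2*Q**2)
Z(f) = 5*f**2 (Z(f) = f**2*5 = 5*f**2)
(Z(S(-5)) + x(6))**2 = (5*(1/2 + 2*(-5)**2)**2 + 8)**2 = (5*(1/2 + 2*25)**2 + 8)**2 = (5*(1/2 + 50)**2 + 8)**2 = (5*(101/2)**2 + 8)**2 = (5*(10201/4) + 8)**2 = (51005/4 + 8)**2 = (51037/4)**2 = 2604775369/16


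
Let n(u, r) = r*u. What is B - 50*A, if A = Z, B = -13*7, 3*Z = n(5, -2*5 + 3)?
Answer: 1477/3 ≈ 492.33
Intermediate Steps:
Z = -35/3 (Z = ((-2*5 + 3)*5)/3 = ((-10 + 3)*5)/3 = (-7*5)/3 = (1/3)*(-35) = -35/3 ≈ -11.667)
B = -91
A = -35/3 ≈ -11.667
B - 50*A = -91 - 50*(-35/3) = -91 + 1750/3 = 1477/3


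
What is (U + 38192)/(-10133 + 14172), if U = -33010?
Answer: 5182/4039 ≈ 1.2830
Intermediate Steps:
(U + 38192)/(-10133 + 14172) = (-33010 + 38192)/(-10133 + 14172) = 5182/4039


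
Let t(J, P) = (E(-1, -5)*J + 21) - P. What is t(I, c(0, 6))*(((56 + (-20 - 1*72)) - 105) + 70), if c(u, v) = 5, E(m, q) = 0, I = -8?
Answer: -1136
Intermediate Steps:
t(J, P) = 21 - P (t(J, P) = (0*J + 21) - P = (0 + 21) - P = 21 - P)
t(I, c(0, 6))*(((56 + (-20 - 1*72)) - 105) + 70) = (21 - 1*5)*(((56 + (-20 - 1*72)) - 105) + 70) = (21 - 5)*(((56 + (-20 - 72)) - 105) + 70) = 16*(((56 - 92) - 105) + 70) = 16*((-36 - 105) + 70) = 16*(-141 + 70) = 16*(-71) = -1136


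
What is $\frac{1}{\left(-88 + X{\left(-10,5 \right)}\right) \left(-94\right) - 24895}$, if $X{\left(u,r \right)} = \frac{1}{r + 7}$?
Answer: $- \frac{6}{99785} \approx -6.0129 \cdot 10^{-5}$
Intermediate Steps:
$X{\left(u,r \right)} = \frac{1}{7 + r}$
$\frac{1}{\left(-88 + X{\left(-10,5 \right)}\right) \left(-94\right) - 24895} = \frac{1}{\left(-88 + \frac{1}{7 + 5}\right) \left(-94\right) - 24895} = \frac{1}{\left(-88 + \frac{1}{12}\right) \left(-94\right) - 24895} = \frac{1}{\left(- \frac{1055}{12}\right) \left(-94\right) - 24895} = \frac{1}{\frac{49585}{6} - 24895} = \frac{1}{- \frac{99785}{6}} = - \frac{6}{99785}$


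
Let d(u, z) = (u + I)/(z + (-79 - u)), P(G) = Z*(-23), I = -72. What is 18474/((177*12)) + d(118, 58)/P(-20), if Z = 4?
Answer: 214079/24603 ≈ 8.7013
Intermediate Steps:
P(G) = -92 (P(G) = 4*(-23) = -92)
d(u, z) = (-72 + u)/(-79 + z - u) (d(u, z) = (u - 72)/(z + (-79 - u)) = (-72 + u)/(-79 + z - u))
18474/((177*12)) + d(118, 58)/P(-20) = 18474/((177*12)) + ((72 - 1*118)/(79 + 118 - 1*58))/(-92) = 18474/2124 + ((72 - 118)/(79 + 118 - 58))*(-1/92) = 18474*(1/2124) + (-46/139)*(-1/92) = 3079/354 + ((1/139)*(-46))*(-1/92) = 3079/354 - 46/139*(-1/92) = 3079/354 + 1/278 = 214079/24603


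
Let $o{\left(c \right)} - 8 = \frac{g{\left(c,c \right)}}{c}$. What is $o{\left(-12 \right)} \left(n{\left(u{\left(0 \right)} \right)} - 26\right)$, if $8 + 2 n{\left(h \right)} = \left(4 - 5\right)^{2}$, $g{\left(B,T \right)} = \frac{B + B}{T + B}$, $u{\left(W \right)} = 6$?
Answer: $- \frac{5605}{24} \approx -233.54$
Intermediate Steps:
$g{\left(B,T \right)} = \frac{2 B}{B + T}$
$o{\left(c \right)} = 8 + \frac{1}{c}$ ($o{\left(c \right)} = 8 + \frac{2 c \frac{1}{c + c}}{c} = 8 + \frac{2 c \frac{1}{2 c}}{c} = 8 + 1 \frac{1}{c} = 8 + \frac{1}{c}$)
$n{\left(h \right)} = - \frac{7}{2}$ ($n{\left(h \right)} = -4 + \frac{\left(4 - 5\right)^{2}}{2} = -4 + \frac{\left(-1\right)^{2}}{2} = -4 + \frac{1}{2} \cdot 1 = -4 + \frac{1}{2} = - \frac{7}{2}$)
$o{\left(-12 \right)} \left(n{\left(u{\left(0 \right)} \right)} - 26\right) = \left(8 + \frac{1}{-12}\right) \left(- \frac{7}{2} - 26\right) = \left(8 - \frac{1}{12}\right) \left(- \frac{59}{2}\right) = \frac{95}{12} \left(- \frac{59}{2}\right) = - \frac{5605}{24}$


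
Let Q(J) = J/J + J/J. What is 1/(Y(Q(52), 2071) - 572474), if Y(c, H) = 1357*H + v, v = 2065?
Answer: 1/2239938 ≈ 4.4644e-7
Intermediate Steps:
Q(J) = 2 (Q(J) = 1 + 1 = 2)
Y(c, H) = 2065 + 1357*H (Y(c, H) = 1357*H + 2065 = 2065 + 1357*H)
1/(Y(Q(52), 2071) - 572474) = 1/((2065 + 1357*2071) - 572474) = 1/((2065 + 2810347) - 572474) = 1/(2812412 - 572474) = 1/2239938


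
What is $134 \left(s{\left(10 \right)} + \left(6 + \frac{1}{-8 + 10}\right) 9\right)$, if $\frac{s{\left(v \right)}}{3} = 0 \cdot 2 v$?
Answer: $7839$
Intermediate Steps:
$s{\left(v \right)} = 0$ ($s{\left(v \right)} = 3 \cdot 0 \cdot 2 v = 3 \cdot 0 = 0$)
$134 \left(s{\left(10 \right)} + \left(6 + \frac{1}{-8 + 10}\right) 9\right) = 134 \left(0 + \left(6 + \frac{1}{-8 + 10}\right) 9\right) = 134 \left(0 + \left(6 + \frac{1}{2}\right) 9\right) = 134 \left(0 + \frac{13}{2} \cdot 9\right) = 134 \left(0 + \frac{117}{2}\right) = 134 \cdot \frac{117}{2} = 7839$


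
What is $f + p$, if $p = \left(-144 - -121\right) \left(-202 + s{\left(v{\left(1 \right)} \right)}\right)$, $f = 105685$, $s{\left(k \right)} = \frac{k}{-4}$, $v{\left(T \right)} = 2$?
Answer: $\frac{220685}{2} \approx 1.1034 \cdot 10^{5}$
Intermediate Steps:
$s{\left(k \right)} = - \frac{k}{4}$ ($s{\left(k \right)} = k \left(- \frac{1}{4}\right) = - \frac{k}{4}$)
$p = \frac{9315}{2}$ ($p = \left(-144 - -121\right) \left(-202 - \frac{1}{2}\right) = \left(-144 + 121\right) \left(-202 - \frac{1}{2}\right) = \left(-23\right) \left(- \frac{405}{2}\right) = \frac{9315}{2} \approx 4657.5$)
$f + p = 105685 + \frac{9315}{2} = \frac{220685}{2}$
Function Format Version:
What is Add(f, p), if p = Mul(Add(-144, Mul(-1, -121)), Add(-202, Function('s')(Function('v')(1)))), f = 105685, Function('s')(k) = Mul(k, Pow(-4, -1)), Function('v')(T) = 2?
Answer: Rational(220685, 2) ≈ 1.1034e+5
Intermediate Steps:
Function('s')(k) = Mul(Rational(-1, 4), k) (Function('s')(k) = Mul(k, Rational(-1, 4)) = Mul(Rational(-1, 4), k))
p = Rational(9315, 2) (p = Mul(Add(-144, Mul(-1, -121)), Add(-202, Mul(Rational(-1, 4), 2))) = Mul(Add(-144, 121), Add(-202, Rational(-1, 2))) = Mul(-23, Rational(-405, 2)) = Rational(9315, 2) ≈ 4657.5)
Add(f, p) = Add(105685, Rational(9315, 2)) = Rational(220685, 2)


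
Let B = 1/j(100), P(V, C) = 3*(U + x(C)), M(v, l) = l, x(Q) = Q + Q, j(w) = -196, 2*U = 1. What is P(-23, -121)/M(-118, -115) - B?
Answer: 6179/980 ≈ 6.3051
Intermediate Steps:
U = ½ (U = (½)*1 = ½ ≈ 0.50000)
x(Q) = 2*Q
P(V, C) = 3/2 + 6*C (P(V, C) = 3*(½ + 2*C) = 3/2 + 6*C)
B = -1/196 (B = 1/(-196) = -1/196 ≈ -0.0051020)
P(-23, -121)/M(-118, -115) - B = (3/2 + 6*(-121))/(-115) - 1*(-1/196) = (3/2 - 726)*(-1/115) + 1/196 = -1449/2*(-1/115) + 1/196 = 63/10 + 1/196 = 6179/980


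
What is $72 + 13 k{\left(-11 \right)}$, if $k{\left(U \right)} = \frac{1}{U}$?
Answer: $\frac{779}{11} \approx 70.818$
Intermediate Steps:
$72 + 13 k{\left(-11 \right)} = 72 + \frac{13}{-11} = 72 + 13 \left(- \frac{1}{11}\right) = 72 - \frac{13}{11} = \frac{779}{11}$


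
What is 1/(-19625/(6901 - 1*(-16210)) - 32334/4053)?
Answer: -31222961/275603733 ≈ -0.11329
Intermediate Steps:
1/(-19625/(6901 - 1*(-16210)) - 32334/4053) = 1/(-19625/(6901 + 16210) - 32334*1/4053) = 1/(-19625/23111 - 10778/1351) = 1/(-275603733/31222961) = -31222961/275603733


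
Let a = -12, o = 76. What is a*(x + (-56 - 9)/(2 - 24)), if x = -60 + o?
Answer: -2502/11 ≈ -227.45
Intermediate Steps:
x = 16 (x = -60 + 76 = 16)
a*(x + (-56 - 9)/(2 - 24)) = -12*(16 + (-56 - 9)/(2 - 24)) = -12*(16 - 65/(-22)) = -12*(16 - 65*(-1/22)) = -12*(16 + 65/22) = -12*417/22 = -2502/11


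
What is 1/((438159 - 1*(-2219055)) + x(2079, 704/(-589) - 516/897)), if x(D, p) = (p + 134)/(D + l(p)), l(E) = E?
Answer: 73164593/194413985481316 ≈ 3.7633e-7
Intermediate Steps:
x(D, p) = (134 + p)/(D + p) (x(D, p) = (p + 134)/(D + p) = (134 + p)/(D + p))
1/((438159 - 1*(-2219055)) + x(2079, 704/(-589) - 516/897)) = 1/((438159 - 1*(-2219055)) + (134 + (704/(-589) - 516/897))/(2079 + (704/(-589) - 516/897))) = 1/((438159 + 2219055) + (134 + (704*(-1/589) - 516*1/897))/(2079 + (704*(-1/589) - 516*1/897))) = 1/(2657214 + (134 + (-704/589 - 172/299))/(2079 + (-704/589 - 172/299))) = 1/(2657214 + (134 - 311804/176111)/(2079 - 311804/176111)) = 1/(2657214 + (23287070/176111)/(365822965/176111)) = 1/(2657214 + (176111/365822965)*(23287070/176111)) = 1/(2657214 + 4657414/73164593) = 1/(194413985481316/73164593) = 73164593/194413985481316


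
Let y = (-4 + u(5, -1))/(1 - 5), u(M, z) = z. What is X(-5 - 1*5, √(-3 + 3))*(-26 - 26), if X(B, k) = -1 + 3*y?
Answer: -143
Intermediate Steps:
y = 5/4 (y = (-4 - 1)/(1 - 5) = -5/(-4) = -5*(-¼) = 5/4 ≈ 1.2500)
X(B, k) = 11/4 (X(B, k) = -1 + 3*(5/4) = -1 + 15/4 = 11/4)
X(-5 - 1*5, √(-3 + 3))*(-26 - 26) = 11*(-26 - 26)/4 = (11/4)*(-52) = -143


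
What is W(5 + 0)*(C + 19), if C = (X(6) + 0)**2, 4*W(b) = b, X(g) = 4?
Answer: 175/4 ≈ 43.750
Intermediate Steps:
W(b) = b/4
C = 16 (C = (4 + 0)**2 = 4**2 = 16)
W(5 + 0)*(C + 19) = ((5 + 0)/4)*(16 + 19) = ((1/4)*5)*35 = (5/4)*35 = 175/4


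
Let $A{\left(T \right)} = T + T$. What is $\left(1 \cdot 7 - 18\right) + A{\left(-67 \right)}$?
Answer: $-145$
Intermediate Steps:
$A{\left(T \right)} = 2 T$
$\left(1 \cdot 7 - 18\right) + A{\left(-67 \right)} = \left(1 \cdot 7 - 18\right) + 2 \left(-67\right) = \left(7 - 18\right) - 134 = -11 - 134 = -145$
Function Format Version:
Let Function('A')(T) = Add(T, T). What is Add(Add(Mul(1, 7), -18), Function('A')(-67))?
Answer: -145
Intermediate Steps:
Function('A')(T) = Mul(2, T)
Add(Add(Mul(1, 7), -18), Function('A')(-67)) = Add(Add(Mul(1, 7), -18), Mul(2, -67)) = Add(Add(7, -18), -134) = Add(-11, -134) = -145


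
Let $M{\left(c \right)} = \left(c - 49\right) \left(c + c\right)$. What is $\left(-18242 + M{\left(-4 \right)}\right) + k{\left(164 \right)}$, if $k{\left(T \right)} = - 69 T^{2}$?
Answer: $-1873642$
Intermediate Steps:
$M{\left(c \right)} = 2 c \left(-49 + c\right)$ ($M{\left(c \right)} = \left(-49 + c\right) 2 c = 2 c \left(-49 + c\right)$)
$\left(-18242 + M{\left(-4 \right)}\right) + k{\left(164 \right)} = \left(-18242 + 2 \left(-4\right) \left(-49 - 4\right)\right) - 69 \cdot 164^{2} = \left(-18242 + 2 \left(-4\right) \left(-53\right)\right) - 1855824 = \left(-18242 + 424\right) - 1855824 = -17818 - 1855824 = -1873642$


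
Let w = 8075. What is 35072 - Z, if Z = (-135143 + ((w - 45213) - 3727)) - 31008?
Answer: 242088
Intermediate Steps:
Z = -207016 (Z = (-135143 + ((8075 - 45213) - 3727)) - 31008 = (-135143 + (-37138 - 3727)) - 31008 = (-135143 - 40865) - 31008 = -176008 - 31008 = -207016)
35072 - Z = 35072 - 1*(-207016) = 35072 + 207016 = 242088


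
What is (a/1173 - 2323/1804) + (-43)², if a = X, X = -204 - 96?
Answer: 1303129343/705364 ≈ 1847.5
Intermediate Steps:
X = -300
a = -300
(a/1173 - 2323/1804) + (-43)² = (-300/1173 - 2323/1804) + (-43)² = (-300*1/1173 - 2323*1/1804) + 1849 = (-100/391 - 2323/1804) + 1849 = -1088693/705364 + 1849 = 1303129343/705364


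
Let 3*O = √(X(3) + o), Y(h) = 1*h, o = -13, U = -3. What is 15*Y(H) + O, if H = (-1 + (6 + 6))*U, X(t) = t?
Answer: -495 + I*√10/3 ≈ -495.0 + 1.0541*I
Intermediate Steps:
H = -33 (H = (-1 + (6 + 6))*(-3) = (-1 + 12)*(-3) = 11*(-3) = -33)
Y(h) = h
O = I*√10/3 (O = √(3 - 13)/3 = √(-10)/3 = (I*√10)/3 = I*√10/3 ≈ 1.0541*I)
15*Y(H) + O = 15*(-33) + I*√10/3 = -495 + I*√10/3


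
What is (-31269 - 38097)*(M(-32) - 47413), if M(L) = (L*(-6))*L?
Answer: 3715034862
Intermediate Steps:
M(L) = -6*L² (M(L) = (-6*L)*L = -6*L²)
(-31269 - 38097)*(M(-32) - 47413) = (-31269 - 38097)*(-6*(-32)² - 47413) = -69366*(-6*1024 - 47413) = -69366*(-6144 - 47413) = -69366*(-53557) = 3715034862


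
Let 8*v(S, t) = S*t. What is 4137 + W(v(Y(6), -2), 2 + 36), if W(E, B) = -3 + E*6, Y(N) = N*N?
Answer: 4080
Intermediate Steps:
Y(N) = N²
v(S, t) = S*t/8 (v(S, t) = (S*t)/8 = S*t/8)
W(E, B) = -3 + 6*E
4137 + W(v(Y(6), -2), 2 + 36) = 4137 + (-3 + 6*((⅛)*6²*(-2))) = 4137 + (-3 + 6*((⅛)*36*(-2))) = 4137 + (-3 + 6*(-9)) = 4137 + (-3 - 54) = 4137 - 57 = 4080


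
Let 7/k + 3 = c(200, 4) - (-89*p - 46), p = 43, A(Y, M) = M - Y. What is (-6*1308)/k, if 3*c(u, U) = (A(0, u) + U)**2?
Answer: -139239216/7 ≈ -1.9891e+7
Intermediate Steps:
c(u, U) = (U + u)**2/3 (c(u, U) = ((u - 1*0) + U)**2/3 = ((u + 0) + U)**2/3 = (u + U)**2/3 = (U + u)**2/3)
k = 7/17742 (k = 7/(-3 + ((4 + 200)**2/3 - (-89*43 - 46))) = 7/(-3 + ((1/3)*204**2 - (-3827 - 46))) = 7/(-3 + ((1/3)*41616 - 1*(-3873))) = 7/(-3 + (13872 + 3873)) = 7/(-3 + 17745) = 7/17742 ≈ 0.00039454)
(-6*1308)/k = (-6*1308)/(7/17742) = -7848*17742/7 = -139239216/7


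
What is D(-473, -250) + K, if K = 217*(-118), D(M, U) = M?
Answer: -26079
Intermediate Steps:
K = -25606
D(-473, -250) + K = -473 - 25606 = -26079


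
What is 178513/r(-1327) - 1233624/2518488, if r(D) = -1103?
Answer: -2684187712/16535073 ≈ -162.33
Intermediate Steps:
178513/r(-1327) - 1233624/2518488 = 178513/(-1103) - 1233624/2518488 = 178513*(-1/1103) - 1233624*1/2518488 = -178513/1103 - 7343/14991 = -2684187712/16535073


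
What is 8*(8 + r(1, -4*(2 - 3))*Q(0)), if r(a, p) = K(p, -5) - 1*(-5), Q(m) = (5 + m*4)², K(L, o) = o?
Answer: 64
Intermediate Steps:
Q(m) = (5 + 4*m)²
r(a, p) = 0 (r(a, p) = -5 - 1*(-5) = -5 + 5 = 0)
8*(8 + r(1, -4*(2 - 3))*Q(0)) = 8*(8 + 0*(5 + 4*0)²) = 8*(8 + 0*(5 + 0)²) = 8*(8 + 0*5²) = 8*(8 + 0*25) = 8*(8 + 0) = 8*8 = 64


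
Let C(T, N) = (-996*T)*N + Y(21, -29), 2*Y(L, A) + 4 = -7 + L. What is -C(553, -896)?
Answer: -493506053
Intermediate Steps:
Y(L, A) = -11/2 + L/2 (Y(L, A) = -2 + (-7 + L)/2 = -2 + (-7/2 + L/2) = -11/2 + L/2)
C(T, N) = 5 - 996*N*T (C(T, N) = (-996*T)*N + (-11/2 + (1/2)*21) = -996*N*T + (-11/2 + 21/2) = -996*N*T + 5 = 5 - 996*N*T)
-C(553, -896) = -(5 - 996*(-896)*553) = -(5 + 493506048) = -1*493506053 = -493506053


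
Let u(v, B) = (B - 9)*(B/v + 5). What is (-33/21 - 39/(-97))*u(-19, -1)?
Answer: 762240/12901 ≈ 59.084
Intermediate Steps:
u(v, B) = (-9 + B)*(5 + B/v)
(-33/21 - 39/(-97))*u(-19, -1) = (-33/21 - 39/(-97))*(((-1)² - 9*(-1) + 5*(-19)*(-9 - 1))/(-19)) = (-33*1/21 - 39*(-1/97))*(-(1 + 9 + 5*(-19)*(-10))/19) = (-11/7 + 39/97)*(-(1 + 9 + 950)/19) = -(-794)*960/12901 = -794/679*(-960/19) = 762240/12901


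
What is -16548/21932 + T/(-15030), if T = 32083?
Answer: -238090199/82409490 ≈ -2.8891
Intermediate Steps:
-16548/21932 + T/(-15030) = -16548/21932 + 32083/(-15030) = -16548*1/21932 + 32083*(-1/15030) = -4137/5483 - 32083/15030 = -238090199/82409490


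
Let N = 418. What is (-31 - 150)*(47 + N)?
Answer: -84165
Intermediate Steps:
(-31 - 150)*(47 + N) = (-31 - 150)*(47 + 418) = -181*465 = -84165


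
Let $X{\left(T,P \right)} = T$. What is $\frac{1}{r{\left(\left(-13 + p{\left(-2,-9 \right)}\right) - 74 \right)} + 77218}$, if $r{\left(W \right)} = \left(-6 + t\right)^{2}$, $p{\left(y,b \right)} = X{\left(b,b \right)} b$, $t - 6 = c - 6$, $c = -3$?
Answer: $\frac{1}{77299} \approx 1.2937 \cdot 10^{-5}$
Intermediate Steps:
$t = -3$ ($t = 6 - 9 = -3$)
$p{\left(y,b \right)} = b^{2}$ ($p{\left(y,b \right)} = b b = b^{2}$)
$r{\left(W \right)} = 81$ ($r{\left(W \right)} = \left(-6 - 3\right)^{2} = \left(-9\right)^{2} = 81$)
$\frac{1}{r{\left(\left(-13 + p{\left(-2,-9 \right)}\right) - 74 \right)} + 77218} = \frac{1}{81 + 77218} = \frac{1}{77299}$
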